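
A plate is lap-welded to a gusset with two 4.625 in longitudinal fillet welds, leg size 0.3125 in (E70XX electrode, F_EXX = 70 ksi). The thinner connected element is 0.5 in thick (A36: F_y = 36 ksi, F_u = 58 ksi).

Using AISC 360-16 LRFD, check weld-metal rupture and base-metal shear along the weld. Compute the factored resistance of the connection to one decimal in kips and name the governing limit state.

64.4 kips (weld metal governs)

Weld metal: throat = 0.707×0.3125 = 0.22094 in, L = 2×4.625 = 9.25 in. φR_n = 0.75 × 0.6 × 70 × 0.22094 × 9.25 = 64.4 kips.
Base metal shear (0.5 in plate): yield φR_n = 1.0×0.6×36×0.5×9.25 = 99.9 kips; rupture φR_n = 0.75×0.6×58×0.5×9.25 = 120.7 kips; take 99.9 kips (yield).
Governing: min(64.4, 99.9) = 64.4 kips → weld metal.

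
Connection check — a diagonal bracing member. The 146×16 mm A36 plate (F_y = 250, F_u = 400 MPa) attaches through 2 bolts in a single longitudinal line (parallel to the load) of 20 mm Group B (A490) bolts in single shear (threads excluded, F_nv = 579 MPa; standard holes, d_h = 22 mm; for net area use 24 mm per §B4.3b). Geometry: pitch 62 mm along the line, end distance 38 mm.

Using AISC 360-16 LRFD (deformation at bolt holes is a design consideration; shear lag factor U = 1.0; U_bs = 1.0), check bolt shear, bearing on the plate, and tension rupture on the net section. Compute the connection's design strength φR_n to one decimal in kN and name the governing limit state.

Bolt shear: A_b = π(20)²/4 = 314.16 mm². φR_n = 0.75 × 579 × 314.16 × 2 × 1 = 272.8 kN.
Bearing (16 mm plate, F_u = 400 MPa): end bolts L_c = 38 − 22/2 = 27, R_n = min(1.2×27×16×400, 2.4×20×16×400) = 207.36 kN/bolt; interior L_c = 62 − 22 = 40, R_n = 307.2 kN/bolt. φR_n = 0.75 × (1×207.36 + 1×307.2) = 385.9 kN.
Tension rupture (net): A_n = (146 − 1×24)×16 = 1952 mm² (U = 1.0, A_e = A_n). φR_n = 0.75 × 400 × 1952 = 585.6 kN.
Governing: min(272.8, 385.9, 585.6) = 272.8 kN → bolt shear.

272.8 kN (bolt shear governs)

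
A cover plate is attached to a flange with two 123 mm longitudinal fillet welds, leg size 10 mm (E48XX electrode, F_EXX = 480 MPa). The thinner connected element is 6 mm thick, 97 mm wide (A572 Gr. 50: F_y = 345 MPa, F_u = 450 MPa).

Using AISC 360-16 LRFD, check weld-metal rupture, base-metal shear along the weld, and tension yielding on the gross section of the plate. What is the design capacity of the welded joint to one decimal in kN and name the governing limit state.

Weld metal: throat = 0.707×10 = 7.07 mm, L = 2×123 = 246 mm. φR_n = 0.75 × 0.6 × 480 × 7.07 × 246 = 375.7 kN.
Base metal shear (6 mm plate): yield φR_n = 1.0×0.6×345×6×246 = 305.5 kN; rupture φR_n = 0.75×0.6×450×6×246 = 298.9 kN; take 298.9 kN (rupture).
Tension yield (gross): A_g = 97×6 = 582 mm². φR_n = 0.90 × 345 × 582 = 180.7 kN.
Governing: min(375.7, 298.9, 180.7) = 180.7 kN → gross-section yield.

180.7 kN (gross-section yield governs)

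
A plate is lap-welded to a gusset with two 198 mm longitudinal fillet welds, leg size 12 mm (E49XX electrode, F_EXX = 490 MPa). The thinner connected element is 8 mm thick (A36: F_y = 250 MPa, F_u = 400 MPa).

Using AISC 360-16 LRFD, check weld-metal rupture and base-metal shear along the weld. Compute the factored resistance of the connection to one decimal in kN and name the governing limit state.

475.2 kN (base-metal shear governs)

Weld metal: throat = 0.707×12 = 8.484 mm, L = 2×198 = 396 mm. φR_n = 0.75 × 0.6 × 490 × 8.484 × 396 = 740.8 kN.
Base metal shear (8 mm plate): yield φR_n = 1.0×0.6×250×8×396 = 475.2 kN; rupture φR_n = 0.75×0.6×400×8×396 = 570.2 kN; take 475.2 kN (yield).
Governing: min(740.8, 475.2) = 475.2 kN → base-metal shear.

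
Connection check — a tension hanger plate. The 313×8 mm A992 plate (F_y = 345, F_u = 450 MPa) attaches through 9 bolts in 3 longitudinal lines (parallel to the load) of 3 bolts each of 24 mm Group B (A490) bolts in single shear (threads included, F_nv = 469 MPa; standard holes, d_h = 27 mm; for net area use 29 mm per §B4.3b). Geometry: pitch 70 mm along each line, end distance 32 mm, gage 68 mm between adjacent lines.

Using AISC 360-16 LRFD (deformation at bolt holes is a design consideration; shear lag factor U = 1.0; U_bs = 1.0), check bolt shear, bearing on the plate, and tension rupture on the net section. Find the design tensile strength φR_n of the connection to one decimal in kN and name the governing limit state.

610.2 kN (net-section rupture governs)

Bolt shear: A_b = π(24)²/4 = 452.39 mm². φR_n = 0.75 × 469 × 452.39 × 9 × 1 = 1432.2 kN.
Bearing (8 mm plate, F_u = 450 MPa): end bolts L_c = 32 − 27/2 = 18.5, R_n = min(1.2×18.5×8×450, 2.4×24×8×450) = 79.92 kN/bolt; interior L_c = 70 − 27 = 43, R_n = 185.76 kN/bolt. φR_n = 0.75 × (3×79.92 + 6×185.76) = 1015.7 kN.
Tension rupture (net): A_n = (313 − 3×29)×8 = 1808 mm² (U = 1.0, A_e = A_n). φR_n = 0.75 × 450 × 1808 = 610.2 kN.
Governing: min(1432.2, 1015.7, 610.2) = 610.2 kN → net-section rupture.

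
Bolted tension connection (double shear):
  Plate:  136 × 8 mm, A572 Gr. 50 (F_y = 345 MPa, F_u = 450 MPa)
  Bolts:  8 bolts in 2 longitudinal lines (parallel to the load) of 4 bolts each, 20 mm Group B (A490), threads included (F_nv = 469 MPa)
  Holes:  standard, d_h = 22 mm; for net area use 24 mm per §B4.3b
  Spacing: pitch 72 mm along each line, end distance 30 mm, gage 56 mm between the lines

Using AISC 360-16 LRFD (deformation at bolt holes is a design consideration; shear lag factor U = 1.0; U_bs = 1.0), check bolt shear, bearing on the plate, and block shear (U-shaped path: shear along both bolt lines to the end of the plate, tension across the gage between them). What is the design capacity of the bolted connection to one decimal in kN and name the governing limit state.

Bolt shear: A_b = π(20)²/4 = 314.16 mm². φR_n = 0.75 × 469 × 314.16 × 8 × 2 = 1768.1 kN.
Bearing (8 mm plate, F_u = 450 MPa): end bolts L_c = 30 − 22/2 = 19, R_n = min(1.2×19×8×450, 2.4×20×8×450) = 82.08 kN/bolt; interior L_c = 72 − 22 = 50, R_n = 172.8 kN/bolt. φR_n = 0.75 × (2×82.08 + 6×172.8) = 900.7 kN.
Block shear: shear path 2×[30+3×72] = 2×246 mm, A_gv = 3936, A_nv = 2×(246 − 3.5×24)×8 = 2592 mm²; tension across gage: (56 − 1×24)×8 = 256 mm². R_n = min(0.6×450×2592, 0.6×345×3936) + 1.0×450×256 = min(699.84, 814.75) + 115.2 = 815.04 kN. φR_n = 0.75 × 815.04 = 611.3 kN.
Governing: min(1768.1, 900.7, 611.3) = 611.3 kN → block shear.

611.3 kN (block shear governs)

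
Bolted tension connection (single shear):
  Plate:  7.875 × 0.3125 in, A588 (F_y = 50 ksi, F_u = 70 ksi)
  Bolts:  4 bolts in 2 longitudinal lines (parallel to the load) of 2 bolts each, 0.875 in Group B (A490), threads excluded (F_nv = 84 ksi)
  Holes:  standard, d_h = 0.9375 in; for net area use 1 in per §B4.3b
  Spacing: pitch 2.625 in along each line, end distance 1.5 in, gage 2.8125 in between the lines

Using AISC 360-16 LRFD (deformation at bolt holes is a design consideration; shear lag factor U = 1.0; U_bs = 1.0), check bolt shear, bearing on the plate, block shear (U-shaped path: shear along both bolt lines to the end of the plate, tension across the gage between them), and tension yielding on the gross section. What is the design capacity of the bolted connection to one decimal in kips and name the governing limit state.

Bolt shear: A_b = π(0.875)²/4 = 0.60132 in². φR_n = 0.75 × 84 × 0.60132 × 4 × 1 = 151.5 kips.
Bearing (0.3125 in plate, F_u = 70 ksi): end bolts L_c = 1.5 − 0.9375/2 = 1.03125, R_n = min(1.2×1.03125×0.3125×70, 2.4×0.875×0.3125×70) = 27.07 kips/bolt; interior L_c = 2.625 − 0.9375 = 1.6875, R_n = 44.297 kips/bolt. φR_n = 0.75 × (2×27.07 + 2×44.297) = 107.1 kips.
Block shear: shear path 2×[1.5+1×2.625] = 2×4.125 in, A_gv = 2.5781, A_nv = 2×(4.125 − 1.5×1)×0.3125 = 1.6406 in²; tension across gage: (2.8125 − 1×1)×0.3125 = 0.56641 in². R_n = min(0.6×70×1.6406, 0.6×50×2.5781) + 1.0×70×0.56641 = min(68.905, 77.343) + 39.649 = 108.55 kips. φR_n = 0.75 × 108.55 = 81.4 kips.
Tension yield (gross): A_g = 7.875×0.3125 = 2.4609 in². φR_n = 0.90 × 50 × 2.4609 = 110.7 kips.
Governing: min(151.5, 107.1, 81.4, 110.7) = 81.4 kips → block shear.

81.4 kips (block shear governs)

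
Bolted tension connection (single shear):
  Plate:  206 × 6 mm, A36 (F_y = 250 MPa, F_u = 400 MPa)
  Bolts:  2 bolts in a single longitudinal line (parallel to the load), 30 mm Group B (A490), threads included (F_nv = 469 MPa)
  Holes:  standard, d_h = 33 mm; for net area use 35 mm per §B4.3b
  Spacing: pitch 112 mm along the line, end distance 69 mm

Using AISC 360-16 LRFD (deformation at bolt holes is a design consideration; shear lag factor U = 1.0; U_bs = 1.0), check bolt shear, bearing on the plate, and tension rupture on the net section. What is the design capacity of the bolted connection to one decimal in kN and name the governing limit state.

Bolt shear: A_b = π(30)²/4 = 706.86 mm². φR_n = 0.75 × 469 × 706.86 × 2 × 1 = 497.3 kN.
Bearing (6 mm plate, F_u = 400 MPa): end bolts L_c = 69 − 33/2 = 52.5, R_n = min(1.2×52.5×6×400, 2.4×30×6×400) = 151.2 kN/bolt; interior L_c = 112 − 33 = 79, R_n = 172.8 kN/bolt. φR_n = 0.75 × (1×151.2 + 1×172.8) = 243.0 kN.
Tension rupture (net): A_n = (206 − 1×35)×6 = 1026 mm² (U = 1.0, A_e = A_n). φR_n = 0.75 × 400 × 1026 = 307.8 kN.
Governing: min(497.3, 243.0, 307.8) = 243.0 kN → bearing.

243.0 kN (bearing governs)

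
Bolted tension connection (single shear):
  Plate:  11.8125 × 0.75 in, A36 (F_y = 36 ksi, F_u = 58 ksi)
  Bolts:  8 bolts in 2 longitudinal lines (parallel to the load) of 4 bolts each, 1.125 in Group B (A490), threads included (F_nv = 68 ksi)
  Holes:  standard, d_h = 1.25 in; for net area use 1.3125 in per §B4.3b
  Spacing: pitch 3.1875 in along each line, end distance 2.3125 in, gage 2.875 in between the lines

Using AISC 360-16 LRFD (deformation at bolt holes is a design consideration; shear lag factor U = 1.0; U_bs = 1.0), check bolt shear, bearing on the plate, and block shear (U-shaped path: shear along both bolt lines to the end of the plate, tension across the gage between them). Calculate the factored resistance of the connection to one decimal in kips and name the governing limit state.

Bolt shear: A_b = π(1.125)²/4 = 0.99402 in². φR_n = 0.75 × 68 × 0.99402 × 8 × 1 = 405.6 kips.
Bearing (0.75 in plate, F_u = 58 ksi): end bolts L_c = 2.3125 − 1.25/2 = 1.6875, R_n = min(1.2×1.6875×0.75×58, 2.4×1.125×0.75×58) = 88.088 kips/bolt; interior L_c = 3.1875 − 1.25 = 1.9375, R_n = 101.14 kips/bolt. φR_n = 0.75 × (2×88.088 + 6×101.14) = 587.3 kips.
Block shear: shear path 2×[2.3125+3×3.1875] = 2×11.875 in, A_gv = 17.813, A_nv = 2×(11.875 − 3.5×1.3125)×0.75 = 10.922 in²; tension across gage: (2.875 − 1×1.3125)×0.75 = 1.1719 in². R_n = min(0.6×58×10.922, 0.6×36×17.813) + 1.0×58×1.1719 = min(380.09, 384.76) + 67.97 = 448.06 kips. φR_n = 0.75 × 448.06 = 336.0 kips.
Governing: min(405.6, 587.3, 336.0) = 336.0 kips → block shear.

336.0 kips (block shear governs)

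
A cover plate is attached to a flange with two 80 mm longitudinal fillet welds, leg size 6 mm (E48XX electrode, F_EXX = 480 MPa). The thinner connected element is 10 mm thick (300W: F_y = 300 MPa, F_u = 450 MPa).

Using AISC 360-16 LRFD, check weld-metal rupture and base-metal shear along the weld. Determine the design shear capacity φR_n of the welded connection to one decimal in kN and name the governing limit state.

146.6 kN (weld metal governs)

Weld metal: throat = 0.707×6 = 4.242 mm, L = 2×80 = 160 mm. φR_n = 0.75 × 0.6 × 480 × 4.242 × 160 = 146.6 kN.
Base metal shear (10 mm plate): yield φR_n = 1.0×0.6×300×10×160 = 288.0 kN; rupture φR_n = 0.75×0.6×450×10×160 = 324.0 kN; take 288.0 kN (yield).
Governing: min(146.6, 288.0) = 146.6 kN → weld metal.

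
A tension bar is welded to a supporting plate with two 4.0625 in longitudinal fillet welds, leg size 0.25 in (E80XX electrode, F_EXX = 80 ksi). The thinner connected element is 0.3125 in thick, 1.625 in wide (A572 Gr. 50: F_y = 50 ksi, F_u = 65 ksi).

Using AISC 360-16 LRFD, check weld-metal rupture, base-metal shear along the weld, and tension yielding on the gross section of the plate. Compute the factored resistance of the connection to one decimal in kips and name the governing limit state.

22.9 kips (gross-section yield governs)

Weld metal: throat = 0.707×0.25 = 0.17675 in, L = 2×4.0625 = 8.125 in. φR_n = 0.75 × 0.6 × 80 × 0.17675 × 8.125 = 51.7 kips.
Base metal shear (0.3125 in plate): yield φR_n = 1.0×0.6×50×0.3125×8.125 = 76.2 kips; rupture φR_n = 0.75×0.6×65×0.3125×8.125 = 74.3 kips; take 74.3 kips (rupture).
Tension yield (gross): A_g = 1.625×0.3125 = 0.50781 in². φR_n = 0.90 × 50 × 0.50781 = 22.9 kips.
Governing: min(51.7, 74.3, 22.9) = 22.9 kips → gross-section yield.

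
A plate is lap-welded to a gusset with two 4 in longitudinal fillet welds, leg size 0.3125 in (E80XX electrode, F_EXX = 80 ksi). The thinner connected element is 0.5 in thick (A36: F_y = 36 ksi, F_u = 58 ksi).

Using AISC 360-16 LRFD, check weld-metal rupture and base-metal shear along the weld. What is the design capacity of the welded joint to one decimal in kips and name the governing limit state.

Weld metal: throat = 0.707×0.3125 = 0.22094 in, L = 2×4 = 8 in. φR_n = 0.75 × 0.6 × 80 × 0.22094 × 8 = 63.6 kips.
Base metal shear (0.5 in plate): yield φR_n = 1.0×0.6×36×0.5×8 = 86.4 kips; rupture φR_n = 0.75×0.6×58×0.5×8 = 104.4 kips; take 86.4 kips (yield).
Governing: min(63.6, 86.4) = 63.6 kips → weld metal.

63.6 kips (weld metal governs)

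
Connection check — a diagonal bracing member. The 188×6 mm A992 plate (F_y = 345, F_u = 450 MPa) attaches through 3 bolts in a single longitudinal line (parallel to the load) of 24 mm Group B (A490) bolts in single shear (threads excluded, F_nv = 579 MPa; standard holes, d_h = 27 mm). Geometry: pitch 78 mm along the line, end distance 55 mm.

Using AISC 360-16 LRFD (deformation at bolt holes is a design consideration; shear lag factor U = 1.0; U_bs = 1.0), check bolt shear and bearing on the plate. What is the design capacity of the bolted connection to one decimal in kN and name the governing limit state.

Bolt shear: A_b = π(24)²/4 = 452.39 mm². φR_n = 0.75 × 579 × 452.39 × 3 × 1 = 589.4 kN.
Bearing (6 mm plate, F_u = 450 MPa): end bolts L_c = 55 − 27/2 = 41.5, R_n = min(1.2×41.5×6×450, 2.4×24×6×450) = 134.46 kN/bolt; interior L_c = 78 − 27 = 51, R_n = 155.52 kN/bolt. φR_n = 0.75 × (1×134.46 + 2×155.52) = 334.1 kN.
Governing: min(589.4, 334.1) = 334.1 kN → bearing.

334.1 kN (bearing governs)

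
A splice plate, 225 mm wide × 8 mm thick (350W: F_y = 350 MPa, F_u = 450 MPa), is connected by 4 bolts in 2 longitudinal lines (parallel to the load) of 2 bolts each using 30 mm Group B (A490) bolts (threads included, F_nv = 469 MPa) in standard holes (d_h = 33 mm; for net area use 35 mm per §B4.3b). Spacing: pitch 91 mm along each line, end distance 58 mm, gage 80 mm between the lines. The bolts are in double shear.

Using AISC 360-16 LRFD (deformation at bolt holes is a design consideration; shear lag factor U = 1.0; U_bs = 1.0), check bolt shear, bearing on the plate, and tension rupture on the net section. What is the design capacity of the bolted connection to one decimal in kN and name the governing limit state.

418.5 kN (net-section rupture governs)

Bolt shear: A_b = π(30)²/4 = 706.86 mm². φR_n = 0.75 × 469 × 706.86 × 4 × 2 = 1989.1 kN.
Bearing (8 mm plate, F_u = 450 MPa): end bolts L_c = 58 − 33/2 = 41.5, R_n = min(1.2×41.5×8×450, 2.4×30×8×450) = 179.28 kN/bolt; interior L_c = 91 − 33 = 58, R_n = 250.56 kN/bolt. φR_n = 0.75 × (2×179.28 + 2×250.56) = 644.8 kN.
Tension rupture (net): A_n = (225 − 2×35)×8 = 1240 mm² (U = 1.0, A_e = A_n). φR_n = 0.75 × 450 × 1240 = 418.5 kN.
Governing: min(1989.1, 644.8, 418.5) = 418.5 kN → net-section rupture.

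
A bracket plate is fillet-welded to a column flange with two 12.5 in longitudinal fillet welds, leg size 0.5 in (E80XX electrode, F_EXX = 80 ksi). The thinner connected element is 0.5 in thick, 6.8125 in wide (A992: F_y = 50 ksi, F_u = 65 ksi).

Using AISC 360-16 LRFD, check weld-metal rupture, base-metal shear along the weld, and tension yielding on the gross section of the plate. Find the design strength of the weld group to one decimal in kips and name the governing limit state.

Weld metal: throat = 0.707×0.5 = 0.3535 in, L = 2×12.5 = 25 in. φR_n = 0.75 × 0.6 × 80 × 0.3535 × 25 = 318.2 kips.
Base metal shear (0.5 in plate): yield φR_n = 1.0×0.6×50×0.5×25 = 375.0 kips; rupture φR_n = 0.75×0.6×65×0.5×25 = 365.6 kips; take 365.6 kips (rupture).
Tension yield (gross): A_g = 6.8125×0.5 = 3.4063 in². φR_n = 0.90 × 50 × 3.4063 = 153.3 kips.
Governing: min(318.2, 365.6, 153.3) = 153.3 kips → gross-section yield.

153.3 kips (gross-section yield governs)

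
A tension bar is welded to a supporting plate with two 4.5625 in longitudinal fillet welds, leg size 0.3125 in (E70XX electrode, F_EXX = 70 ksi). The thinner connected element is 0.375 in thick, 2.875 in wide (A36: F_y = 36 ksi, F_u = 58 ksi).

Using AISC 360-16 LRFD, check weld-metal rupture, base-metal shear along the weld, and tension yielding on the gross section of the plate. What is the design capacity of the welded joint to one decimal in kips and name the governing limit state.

34.9 kips (gross-section yield governs)

Weld metal: throat = 0.707×0.3125 = 0.22094 in, L = 2×4.5625 = 9.125 in. φR_n = 0.75 × 0.6 × 70 × 0.22094 × 9.125 = 63.5 kips.
Base metal shear (0.375 in plate): yield φR_n = 1.0×0.6×36×0.375×9.125 = 73.9 kips; rupture φR_n = 0.75×0.6×58×0.375×9.125 = 89.3 kips; take 73.9 kips (yield).
Tension yield (gross): A_g = 2.875×0.375 = 1.0781 in². φR_n = 0.90 × 36 × 1.0781 = 34.9 kips.
Governing: min(63.5, 73.9, 34.9) = 34.9 kips → gross-section yield.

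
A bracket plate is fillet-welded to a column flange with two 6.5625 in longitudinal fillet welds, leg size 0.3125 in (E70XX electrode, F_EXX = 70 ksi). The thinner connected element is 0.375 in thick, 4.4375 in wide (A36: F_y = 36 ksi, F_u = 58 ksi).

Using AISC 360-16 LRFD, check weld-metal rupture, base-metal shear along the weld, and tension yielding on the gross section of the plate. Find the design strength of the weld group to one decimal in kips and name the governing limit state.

Weld metal: throat = 0.707×0.3125 = 0.22094 in, L = 2×6.5625 = 13.125 in. φR_n = 0.75 × 0.6 × 70 × 0.22094 × 13.125 = 91.3 kips.
Base metal shear (0.375 in plate): yield φR_n = 1.0×0.6×36×0.375×13.125 = 106.3 kips; rupture φR_n = 0.75×0.6×58×0.375×13.125 = 128.5 kips; take 106.3 kips (yield).
Tension yield (gross): A_g = 4.4375×0.375 = 1.6641 in². φR_n = 0.90 × 36 × 1.6641 = 53.9 kips.
Governing: min(91.3, 106.3, 53.9) = 53.9 kips → gross-section yield.

53.9 kips (gross-section yield governs)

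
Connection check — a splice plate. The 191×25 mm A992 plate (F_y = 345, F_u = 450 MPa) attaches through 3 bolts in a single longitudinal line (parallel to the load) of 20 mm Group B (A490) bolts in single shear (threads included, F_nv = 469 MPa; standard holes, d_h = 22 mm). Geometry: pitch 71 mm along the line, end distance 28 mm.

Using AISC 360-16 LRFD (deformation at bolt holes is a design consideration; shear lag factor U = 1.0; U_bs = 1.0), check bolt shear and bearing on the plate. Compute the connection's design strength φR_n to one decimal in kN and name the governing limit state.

Bolt shear: A_b = π(20)²/4 = 314.16 mm². φR_n = 0.75 × 469 × 314.16 × 3 × 1 = 331.5 kN.
Bearing (25 mm plate, F_u = 450 MPa): end bolts L_c = 28 − 22/2 = 17, R_n = min(1.2×17×25×450, 2.4×20×25×450) = 229.5 kN/bolt; interior L_c = 71 − 22 = 49, R_n = 540 kN/bolt. φR_n = 0.75 × (1×229.5 + 2×540) = 982.1 kN.
Governing: min(331.5, 982.1) = 331.5 kN → bolt shear.

331.5 kN (bolt shear governs)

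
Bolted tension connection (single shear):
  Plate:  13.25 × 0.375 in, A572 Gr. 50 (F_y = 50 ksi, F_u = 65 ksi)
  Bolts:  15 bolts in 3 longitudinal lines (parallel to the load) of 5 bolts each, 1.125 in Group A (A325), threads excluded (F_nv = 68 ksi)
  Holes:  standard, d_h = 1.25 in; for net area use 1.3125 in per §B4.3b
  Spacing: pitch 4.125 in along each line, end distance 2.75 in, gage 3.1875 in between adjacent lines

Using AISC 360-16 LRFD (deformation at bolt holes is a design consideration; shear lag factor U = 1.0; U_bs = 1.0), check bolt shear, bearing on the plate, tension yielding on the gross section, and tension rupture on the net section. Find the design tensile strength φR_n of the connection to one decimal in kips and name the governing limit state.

Bolt shear: A_b = π(1.125)²/4 = 0.99402 in². φR_n = 0.75 × 68 × 0.99402 × 15 × 1 = 760.4 kips.
Bearing (0.375 in plate, F_u = 65 ksi): end bolts L_c = 2.75 − 1.25/2 = 2.125, R_n = min(1.2×2.125×0.375×65, 2.4×1.125×0.375×65) = 62.156 kips/bolt; interior L_c = 4.125 − 1.25 = 2.875, R_n = 65.813 kips/bolt. φR_n = 0.75 × (3×62.156 + 12×65.813) = 732.2 kips.
Tension yield (gross): A_g = 13.25×0.375 = 4.9688 in². φR_n = 0.90 × 50 × 4.9688 = 223.6 kips.
Tension rupture (net): A_n = (13.25 − 3×1.3125)×0.375 = 3.4922 in² (U = 1.0, A_e = A_n). φR_n = 0.75 × 65 × 3.4922 = 170.2 kips.
Governing: min(760.4, 732.2, 223.6, 170.2) = 170.2 kips → net-section rupture.

170.2 kips (net-section rupture governs)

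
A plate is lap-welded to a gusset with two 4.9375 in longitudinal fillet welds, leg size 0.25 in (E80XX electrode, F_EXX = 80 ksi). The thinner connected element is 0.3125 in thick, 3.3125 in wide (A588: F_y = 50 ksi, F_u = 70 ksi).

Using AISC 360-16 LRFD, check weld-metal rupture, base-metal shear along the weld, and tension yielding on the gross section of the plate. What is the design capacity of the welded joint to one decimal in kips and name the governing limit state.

Weld metal: throat = 0.707×0.25 = 0.17675 in, L = 2×4.9375 = 9.875 in. φR_n = 0.75 × 0.6 × 80 × 0.17675 × 9.875 = 62.8 kips.
Base metal shear (0.3125 in plate): yield φR_n = 1.0×0.6×50×0.3125×9.875 = 92.6 kips; rupture φR_n = 0.75×0.6×70×0.3125×9.875 = 97.2 kips; take 92.6 kips (yield).
Tension yield (gross): A_g = 3.3125×0.3125 = 1.0352 in². φR_n = 0.90 × 50 × 1.0352 = 46.6 kips.
Governing: min(62.8, 92.6, 46.6) = 46.6 kips → gross-section yield.

46.6 kips (gross-section yield governs)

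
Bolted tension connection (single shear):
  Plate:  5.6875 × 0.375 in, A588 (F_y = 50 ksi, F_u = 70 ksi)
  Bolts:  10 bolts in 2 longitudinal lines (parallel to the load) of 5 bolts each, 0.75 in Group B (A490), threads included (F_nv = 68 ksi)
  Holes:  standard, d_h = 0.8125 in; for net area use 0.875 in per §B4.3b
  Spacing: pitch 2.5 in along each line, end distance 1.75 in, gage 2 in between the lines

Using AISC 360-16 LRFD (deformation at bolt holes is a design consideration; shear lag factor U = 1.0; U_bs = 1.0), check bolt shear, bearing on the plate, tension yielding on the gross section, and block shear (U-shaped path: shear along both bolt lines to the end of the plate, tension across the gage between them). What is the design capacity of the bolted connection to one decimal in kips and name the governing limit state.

Bolt shear: A_b = π(0.75)²/4 = 0.44179 in². φR_n = 0.75 × 68 × 0.44179 × 10 × 1 = 225.3 kips.
Bearing (0.375 in plate, F_u = 70 ksi): end bolts L_c = 1.75 − 0.8125/2 = 1.34375, R_n = min(1.2×1.34375×0.375×70, 2.4×0.75×0.375×70) = 42.328 kips/bolt; interior L_c = 2.5 − 0.8125 = 1.6875, R_n = 47.25 kips/bolt. φR_n = 0.75 × (2×42.328 + 8×47.25) = 347.0 kips.
Tension yield (gross): A_g = 5.6875×0.375 = 2.1328 in². φR_n = 0.90 × 50 × 2.1328 = 96.0 kips.
Block shear: shear path 2×[1.75+4×2.5] = 2×11.75 in, A_gv = 8.8125, A_nv = 2×(11.75 − 4.5×0.875)×0.375 = 5.8594 in²; tension across gage: (2 − 1×0.875)×0.375 = 0.42188 in². R_n = min(0.6×70×5.8594, 0.6×50×8.8125) + 1.0×70×0.42188 = min(246.09, 264.38) + 29.532 = 275.62 kips. φR_n = 0.75 × 275.62 = 206.7 kips.
Governing: min(225.3, 347.0, 96.0, 206.7) = 96.0 kips → gross-section yield.

96.0 kips (gross-section yield governs)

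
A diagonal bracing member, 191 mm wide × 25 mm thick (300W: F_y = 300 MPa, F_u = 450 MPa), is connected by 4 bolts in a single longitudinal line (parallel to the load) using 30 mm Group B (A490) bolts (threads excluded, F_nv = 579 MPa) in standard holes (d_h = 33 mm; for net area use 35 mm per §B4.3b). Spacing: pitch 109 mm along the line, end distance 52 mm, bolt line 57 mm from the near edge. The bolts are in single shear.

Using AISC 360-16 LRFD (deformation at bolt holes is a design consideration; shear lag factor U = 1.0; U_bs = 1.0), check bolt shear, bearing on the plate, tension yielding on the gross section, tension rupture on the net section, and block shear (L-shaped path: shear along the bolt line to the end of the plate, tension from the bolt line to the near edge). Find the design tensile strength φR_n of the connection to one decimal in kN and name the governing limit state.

Bolt shear: A_b = π(30)²/4 = 706.86 mm². φR_n = 0.75 × 579 × 706.86 × 4 × 1 = 1227.8 kN.
Bearing (25 mm plate, F_u = 450 MPa): end bolts L_c = 52 − 33/2 = 35.5, R_n = min(1.2×35.5×25×450, 2.4×30×25×450) = 479.25 kN/bolt; interior L_c = 109 − 33 = 76, R_n = 810 kN/bolt. φR_n = 0.75 × (1×479.25 + 3×810) = 2181.9 kN.
Tension yield (gross): A_g = 191×25 = 4775 mm². φR_n = 0.90 × 300 × 4775 = 1289.3 kN.
Tension rupture (net): A_n = (191 − 1×35)×25 = 3900 mm² (U = 1.0, A_e = A_n). φR_n = 0.75 × 450 × 3900 = 1316.3 kN.
Block shear: shear path 1×[52+3×109] = 1×379 mm, A_gv = 9475, A_nv = 1×(379 − 3.5×35)×25 = 6412.5 mm²; tension to near edge: (57 − 0.5×35)×25 = 987.5 mm². R_n = min(0.6×450×6412.5, 0.6×300×9475) + 1.0×450×987.5 = min(1731.4, 1705.5) + 444.38 = 2149.9 kN. φR_n = 0.75 × 2149.9 = 1612.4 kN.
Governing: min(1227.8, 2181.9, 1289.3, 1316.3, 1612.4) = 1227.8 kN → bolt shear.

1227.8 kN (bolt shear governs)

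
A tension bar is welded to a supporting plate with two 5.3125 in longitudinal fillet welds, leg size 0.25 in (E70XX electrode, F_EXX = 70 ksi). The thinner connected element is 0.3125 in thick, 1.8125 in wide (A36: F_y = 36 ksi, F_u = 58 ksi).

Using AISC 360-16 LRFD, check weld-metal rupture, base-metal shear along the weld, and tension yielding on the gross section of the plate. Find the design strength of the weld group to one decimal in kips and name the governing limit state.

Weld metal: throat = 0.707×0.25 = 0.17675 in, L = 2×5.3125 = 10.625 in. φR_n = 0.75 × 0.6 × 70 × 0.17675 × 10.625 = 59.2 kips.
Base metal shear (0.3125 in plate): yield φR_n = 1.0×0.6×36×0.3125×10.625 = 71.7 kips; rupture φR_n = 0.75×0.6×58×0.3125×10.625 = 86.7 kips; take 71.7 kips (yield).
Tension yield (gross): A_g = 1.8125×0.3125 = 0.56641 in². φR_n = 0.90 × 36 × 0.56641 = 18.4 kips.
Governing: min(59.2, 71.7, 18.4) = 18.4 kips → gross-section yield.

18.4 kips (gross-section yield governs)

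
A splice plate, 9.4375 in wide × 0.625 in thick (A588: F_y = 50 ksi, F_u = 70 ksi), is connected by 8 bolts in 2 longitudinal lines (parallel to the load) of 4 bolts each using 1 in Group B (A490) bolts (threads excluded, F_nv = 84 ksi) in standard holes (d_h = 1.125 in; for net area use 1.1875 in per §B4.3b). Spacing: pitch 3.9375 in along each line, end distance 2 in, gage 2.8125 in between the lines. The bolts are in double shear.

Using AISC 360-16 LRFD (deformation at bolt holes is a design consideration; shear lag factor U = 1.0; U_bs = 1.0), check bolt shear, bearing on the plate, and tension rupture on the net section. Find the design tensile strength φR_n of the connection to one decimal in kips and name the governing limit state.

231.7 kips (net-section rupture governs)

Bolt shear: A_b = π(1)²/4 = 0.7854 in². φR_n = 0.75 × 84 × 0.7854 × 8 × 2 = 791.7 kips.
Bearing (0.625 in plate, F_u = 70 ksi): end bolts L_c = 2 − 1.125/2 = 1.4375, R_n = min(1.2×1.4375×0.625×70, 2.4×1×0.625×70) = 75.469 kips/bolt; interior L_c = 3.9375 − 1.125 = 2.8125, R_n = 105 kips/bolt. φR_n = 0.75 × (2×75.469 + 6×105) = 585.7 kips.
Tension rupture (net): A_n = (9.4375 − 2×1.1875)×0.625 = 4.4141 in² (U = 1.0, A_e = A_n). φR_n = 0.75 × 70 × 4.4141 = 231.7 kips.
Governing: min(791.7, 585.7, 231.7) = 231.7 kips → net-section rupture.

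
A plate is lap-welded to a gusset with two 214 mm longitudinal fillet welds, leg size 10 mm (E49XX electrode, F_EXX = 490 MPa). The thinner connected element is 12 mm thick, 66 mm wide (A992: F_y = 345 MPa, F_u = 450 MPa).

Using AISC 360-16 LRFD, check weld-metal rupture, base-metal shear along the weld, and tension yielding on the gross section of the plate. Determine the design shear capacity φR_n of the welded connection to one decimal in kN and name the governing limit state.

245.9 kN (gross-section yield governs)

Weld metal: throat = 0.707×10 = 7.07 mm, L = 2×214 = 428 mm. φR_n = 0.75 × 0.6 × 490 × 7.07 × 428 = 667.2 kN.
Base metal shear (12 mm plate): yield φR_n = 1.0×0.6×345×12×428 = 1063.2 kN; rupture φR_n = 0.75×0.6×450×12×428 = 1040.0 kN; take 1040.0 kN (rupture).
Tension yield (gross): A_g = 66×12 = 792 mm². φR_n = 0.90 × 345 × 792 = 245.9 kN.
Governing: min(667.2, 1040.0, 245.9) = 245.9 kN → gross-section yield.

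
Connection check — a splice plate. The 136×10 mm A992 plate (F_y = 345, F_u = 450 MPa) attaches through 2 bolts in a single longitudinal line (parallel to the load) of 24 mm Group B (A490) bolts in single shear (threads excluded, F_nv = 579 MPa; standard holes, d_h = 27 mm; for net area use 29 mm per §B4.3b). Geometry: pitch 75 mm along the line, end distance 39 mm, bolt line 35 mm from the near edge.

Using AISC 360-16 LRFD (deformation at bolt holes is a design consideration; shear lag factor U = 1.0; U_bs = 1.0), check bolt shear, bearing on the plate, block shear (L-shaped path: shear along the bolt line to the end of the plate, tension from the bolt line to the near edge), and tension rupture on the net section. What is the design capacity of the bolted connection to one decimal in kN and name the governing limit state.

212.0 kN (block shear governs)

Bolt shear: A_b = π(24)²/4 = 452.39 mm². φR_n = 0.75 × 579 × 452.39 × 2 × 1 = 392.9 kN.
Bearing (10 mm plate, F_u = 450 MPa): end bolts L_c = 39 − 27/2 = 25.5, R_n = min(1.2×25.5×10×450, 2.4×24×10×450) = 137.7 kN/bolt; interior L_c = 75 − 27 = 48, R_n = 259.2 kN/bolt. φR_n = 0.75 × (1×137.7 + 1×259.2) = 297.7 kN.
Block shear: shear path 1×[39+1×75] = 1×114 mm, A_gv = 1140, A_nv = 1×(114 − 1.5×29)×10 = 705 mm²; tension to near edge: (35 − 0.5×29)×10 = 205 mm². R_n = min(0.6×450×705, 0.6×345×1140) + 1.0×450×205 = min(190.35, 235.98) + 92.25 = 282.6 kN. φR_n = 0.75 × 282.6 = 212.0 kN.
Tension rupture (net): A_n = (136 − 1×29)×10 = 1070 mm² (U = 1.0, A_e = A_n). φR_n = 0.75 × 450 × 1070 = 361.1 kN.
Governing: min(392.9, 297.7, 212.0, 361.1) = 212.0 kN → block shear.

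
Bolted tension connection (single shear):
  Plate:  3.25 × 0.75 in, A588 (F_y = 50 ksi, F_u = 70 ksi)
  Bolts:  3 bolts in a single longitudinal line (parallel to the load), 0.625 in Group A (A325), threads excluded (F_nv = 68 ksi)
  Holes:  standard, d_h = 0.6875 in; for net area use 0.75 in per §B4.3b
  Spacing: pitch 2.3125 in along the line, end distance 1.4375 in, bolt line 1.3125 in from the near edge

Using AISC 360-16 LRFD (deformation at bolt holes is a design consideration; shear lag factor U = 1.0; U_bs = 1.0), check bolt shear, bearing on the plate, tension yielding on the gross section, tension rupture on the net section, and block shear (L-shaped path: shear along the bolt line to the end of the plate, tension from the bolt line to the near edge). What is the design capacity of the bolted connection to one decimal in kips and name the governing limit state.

Bolt shear: A_b = π(0.625)²/4 = 0.3068 in². φR_n = 0.75 × 68 × 0.3068 × 3 × 1 = 46.9 kips.
Bearing (0.75 in plate, F_u = 70 ksi): end bolts L_c = 1.4375 − 0.6875/2 = 1.09375, R_n = min(1.2×1.09375×0.75×70, 2.4×0.625×0.75×70) = 68.906 kips/bolt; interior L_c = 2.3125 − 0.6875 = 1.625, R_n = 78.75 kips/bolt. φR_n = 0.75 × (1×68.906 + 2×78.75) = 169.8 kips.
Tension yield (gross): A_g = 3.25×0.75 = 2.4375 in². φR_n = 0.90 × 50 × 2.4375 = 109.7 kips.
Tension rupture (net): A_n = (3.25 − 1×0.75)×0.75 = 1.875 in² (U = 1.0, A_e = A_n). φR_n = 0.75 × 70 × 1.875 = 98.4 kips.
Block shear: shear path 1×[1.4375+2×2.3125] = 1×6.0625 in, A_gv = 4.5469, A_nv = 1×(6.0625 − 2.5×0.75)×0.75 = 3.1406 in²; tension to near edge: (1.3125 − 0.5×0.75)×0.75 = 0.70313 in². R_n = min(0.6×70×3.1406, 0.6×50×4.5469) + 1.0×70×0.70313 = min(131.91, 136.41) + 49.219 = 181.13 kips. φR_n = 0.75 × 181.13 = 135.8 kips.
Governing: min(46.9, 169.8, 109.7, 98.4, 135.8) = 46.9 kips → bolt shear.

46.9 kips (bolt shear governs)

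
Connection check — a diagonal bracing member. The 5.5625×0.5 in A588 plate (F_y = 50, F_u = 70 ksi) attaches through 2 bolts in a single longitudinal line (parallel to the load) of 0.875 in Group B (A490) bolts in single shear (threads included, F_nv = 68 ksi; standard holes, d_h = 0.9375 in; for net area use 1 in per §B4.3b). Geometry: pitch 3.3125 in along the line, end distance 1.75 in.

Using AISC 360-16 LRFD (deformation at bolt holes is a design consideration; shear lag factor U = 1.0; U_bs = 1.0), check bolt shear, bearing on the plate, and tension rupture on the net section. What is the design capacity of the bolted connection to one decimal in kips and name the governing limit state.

Bolt shear: A_b = π(0.875)²/4 = 0.60132 in². φR_n = 0.75 × 68 × 0.60132 × 2 × 1 = 61.3 kips.
Bearing (0.5 in plate, F_u = 70 ksi): end bolts L_c = 1.75 − 0.9375/2 = 1.28125, R_n = min(1.2×1.28125×0.5×70, 2.4×0.875×0.5×70) = 53.813 kips/bolt; interior L_c = 3.3125 − 0.9375 = 2.375, R_n = 73.5 kips/bolt. φR_n = 0.75 × (1×53.813 + 1×73.5) = 95.5 kips.
Tension rupture (net): A_n = (5.5625 − 1×1)×0.5 = 2.2813 in² (U = 1.0, A_e = A_n). φR_n = 0.75 × 70 × 2.2813 = 119.8 kips.
Governing: min(61.3, 95.5, 119.8) = 61.3 kips → bolt shear.

61.3 kips (bolt shear governs)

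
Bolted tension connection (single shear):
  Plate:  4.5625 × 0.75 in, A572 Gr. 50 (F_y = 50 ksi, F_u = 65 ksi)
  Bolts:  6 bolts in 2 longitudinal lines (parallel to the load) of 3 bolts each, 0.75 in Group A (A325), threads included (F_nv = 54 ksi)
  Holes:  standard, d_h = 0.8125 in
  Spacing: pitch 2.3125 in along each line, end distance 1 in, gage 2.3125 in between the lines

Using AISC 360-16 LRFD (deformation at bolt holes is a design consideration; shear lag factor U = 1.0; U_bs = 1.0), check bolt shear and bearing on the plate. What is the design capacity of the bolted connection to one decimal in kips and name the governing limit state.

Bolt shear: A_b = π(0.75)²/4 = 0.44179 in². φR_n = 0.75 × 54 × 0.44179 × 6 × 1 = 107.4 kips.
Bearing (0.75 in plate, F_u = 65 ksi): end bolts L_c = 1 − 0.8125/2 = 0.59375, R_n = min(1.2×0.59375×0.75×65, 2.4×0.75×0.75×65) = 34.734 kips/bolt; interior L_c = 2.3125 − 0.8125 = 1.5, R_n = 87.75 kips/bolt. φR_n = 0.75 × (2×34.734 + 4×87.75) = 315.4 kips.
Governing: min(107.4, 315.4) = 107.4 kips → bolt shear.

107.4 kips (bolt shear governs)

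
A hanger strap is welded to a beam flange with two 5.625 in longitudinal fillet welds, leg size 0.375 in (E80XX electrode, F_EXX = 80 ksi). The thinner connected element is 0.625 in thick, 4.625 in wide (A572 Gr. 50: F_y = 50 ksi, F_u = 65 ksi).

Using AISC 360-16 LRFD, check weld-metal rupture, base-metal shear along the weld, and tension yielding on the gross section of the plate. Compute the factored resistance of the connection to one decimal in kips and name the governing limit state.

Weld metal: throat = 0.707×0.375 = 0.26513 in, L = 2×5.625 = 11.25 in. φR_n = 0.75 × 0.6 × 80 × 0.26513 × 11.25 = 107.4 kips.
Base metal shear (0.625 in plate): yield φR_n = 1.0×0.6×50×0.625×11.25 = 210.9 kips; rupture φR_n = 0.75×0.6×65×0.625×11.25 = 205.7 kips; take 205.7 kips (rupture).
Tension yield (gross): A_g = 4.625×0.625 = 2.8906 in². φR_n = 0.90 × 50 × 2.8906 = 130.1 kips.
Governing: min(107.4, 205.7, 130.1) = 107.4 kips → weld metal.

107.4 kips (weld metal governs)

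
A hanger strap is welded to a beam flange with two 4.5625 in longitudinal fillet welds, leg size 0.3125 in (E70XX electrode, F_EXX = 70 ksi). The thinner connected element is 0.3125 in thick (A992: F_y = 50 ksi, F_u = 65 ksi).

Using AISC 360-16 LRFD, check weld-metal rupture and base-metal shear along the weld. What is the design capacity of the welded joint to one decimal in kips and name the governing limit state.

Weld metal: throat = 0.707×0.3125 = 0.22094 in, L = 2×4.5625 = 9.125 in. φR_n = 0.75 × 0.6 × 70 × 0.22094 × 9.125 = 63.5 kips.
Base metal shear (0.3125 in plate): yield φR_n = 1.0×0.6×50×0.3125×9.125 = 85.5 kips; rupture φR_n = 0.75×0.6×65×0.3125×9.125 = 83.4 kips; take 83.4 kips (rupture).
Governing: min(63.5, 83.4) = 63.5 kips → weld metal.

63.5 kips (weld metal governs)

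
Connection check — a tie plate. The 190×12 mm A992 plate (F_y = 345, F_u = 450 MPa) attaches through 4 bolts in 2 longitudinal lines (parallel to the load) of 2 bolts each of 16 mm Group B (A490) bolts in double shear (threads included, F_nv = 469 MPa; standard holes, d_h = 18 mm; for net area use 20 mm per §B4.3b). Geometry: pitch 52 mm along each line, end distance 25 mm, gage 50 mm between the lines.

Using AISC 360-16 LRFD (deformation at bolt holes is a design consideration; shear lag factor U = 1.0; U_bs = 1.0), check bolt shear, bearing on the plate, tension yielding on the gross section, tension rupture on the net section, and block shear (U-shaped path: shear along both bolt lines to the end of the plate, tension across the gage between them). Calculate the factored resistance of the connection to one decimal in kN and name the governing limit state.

349.9 kN (block shear governs)

Bolt shear: A_b = π(16)²/4 = 201.06 mm². φR_n = 0.75 × 469 × 201.06 × 4 × 2 = 565.8 kN.
Bearing (12 mm plate, F_u = 450 MPa): end bolts L_c = 25 − 18/2 = 16, R_n = min(1.2×16×12×450, 2.4×16×12×450) = 103.68 kN/bolt; interior L_c = 52 − 18 = 34, R_n = 207.36 kN/bolt. φR_n = 0.75 × (2×103.68 + 2×207.36) = 466.6 kN.
Tension yield (gross): A_g = 190×12 = 2280 mm². φR_n = 0.90 × 345 × 2280 = 707.9 kN.
Tension rupture (net): A_n = (190 − 2×20)×12 = 1800 mm² (U = 1.0, A_e = A_n). φR_n = 0.75 × 450 × 1800 = 607.5 kN.
Block shear: shear path 2×[25+1×52] = 2×77 mm, A_gv = 1848, A_nv = 2×(77 − 1.5×20)×12 = 1128 mm²; tension across gage: (50 − 1×20)×12 = 360 mm². R_n = min(0.6×450×1128, 0.6×345×1848) + 1.0×450×360 = min(304.56, 382.54) + 162 = 466.56 kN. φR_n = 0.75 × 466.56 = 349.9 kN.
Governing: min(565.8, 466.6, 707.9, 607.5, 349.9) = 349.9 kN → block shear.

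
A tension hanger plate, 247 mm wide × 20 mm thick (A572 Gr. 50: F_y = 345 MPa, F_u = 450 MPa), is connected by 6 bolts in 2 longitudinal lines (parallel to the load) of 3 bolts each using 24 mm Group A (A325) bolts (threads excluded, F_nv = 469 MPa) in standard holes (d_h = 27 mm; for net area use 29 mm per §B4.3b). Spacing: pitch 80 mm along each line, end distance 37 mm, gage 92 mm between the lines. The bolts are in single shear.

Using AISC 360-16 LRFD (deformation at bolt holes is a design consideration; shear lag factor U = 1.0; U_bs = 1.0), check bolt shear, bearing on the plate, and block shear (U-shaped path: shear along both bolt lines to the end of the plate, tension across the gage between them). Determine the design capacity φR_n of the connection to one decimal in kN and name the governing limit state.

954.8 kN (bolt shear governs)

Bolt shear: A_b = π(24)²/4 = 452.39 mm². φR_n = 0.75 × 469 × 452.39 × 6 × 1 = 954.8 kN.
Bearing (20 mm plate, F_u = 450 MPa): end bolts L_c = 37 − 27/2 = 23.5, R_n = min(1.2×23.5×20×450, 2.4×24×20×450) = 253.8 kN/bolt; interior L_c = 80 − 27 = 53, R_n = 518.4 kN/bolt. φR_n = 0.75 × (2×253.8 + 4×518.4) = 1935.9 kN.
Block shear: shear path 2×[37+2×80] = 2×197 mm, A_gv = 7880, A_nv = 2×(197 − 2.5×29)×20 = 4980 mm²; tension across gage: (92 − 1×29)×20 = 1260 mm². R_n = min(0.6×450×4980, 0.6×345×7880) + 1.0×450×1260 = min(1344.6, 1631.2) + 567 = 1911.6 kN. φR_n = 0.75 × 1911.6 = 1433.7 kN.
Governing: min(954.8, 1935.9, 1433.7) = 954.8 kN → bolt shear.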